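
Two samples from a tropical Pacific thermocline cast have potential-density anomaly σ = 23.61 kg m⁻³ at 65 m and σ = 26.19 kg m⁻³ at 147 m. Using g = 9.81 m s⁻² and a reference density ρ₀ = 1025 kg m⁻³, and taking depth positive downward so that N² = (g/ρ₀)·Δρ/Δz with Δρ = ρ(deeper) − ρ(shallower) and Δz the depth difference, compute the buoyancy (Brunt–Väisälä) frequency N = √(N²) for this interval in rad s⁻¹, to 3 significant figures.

0.0174 rad s⁻¹

Δρ = 1026.19 − 1023.61 = 2.58 kg m⁻³ over Δz = 147 − 65 = 82 m.
N² = (9.81/1025) × (2.58/82) = 3.0113 × 10⁻⁴ s⁻².
N = √(3.0113 × 10⁻⁴) = 0.017353 rad s⁻¹ ≈ 0.0174 rad s⁻¹.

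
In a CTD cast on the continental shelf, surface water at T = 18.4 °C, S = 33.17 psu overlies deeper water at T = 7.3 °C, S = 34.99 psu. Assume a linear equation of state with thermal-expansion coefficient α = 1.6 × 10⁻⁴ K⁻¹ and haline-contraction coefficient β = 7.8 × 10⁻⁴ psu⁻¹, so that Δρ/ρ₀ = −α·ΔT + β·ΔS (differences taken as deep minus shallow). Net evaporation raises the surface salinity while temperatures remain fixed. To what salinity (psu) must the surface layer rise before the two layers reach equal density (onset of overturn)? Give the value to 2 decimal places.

37.27 psu

Neutral buoyancy requires −α(T_deep − T_surf) + β(S_deep − S_surf′) = 0.
S_surf′ = S_deep − (α/β)·ΔT = 34.99 − (1.6 × 10⁻⁴/7.8 × 10⁻⁴)·(-11.1) = 37.2669 psu.
Increase required: 37.2669 − 33.17 = 4.0969 psu.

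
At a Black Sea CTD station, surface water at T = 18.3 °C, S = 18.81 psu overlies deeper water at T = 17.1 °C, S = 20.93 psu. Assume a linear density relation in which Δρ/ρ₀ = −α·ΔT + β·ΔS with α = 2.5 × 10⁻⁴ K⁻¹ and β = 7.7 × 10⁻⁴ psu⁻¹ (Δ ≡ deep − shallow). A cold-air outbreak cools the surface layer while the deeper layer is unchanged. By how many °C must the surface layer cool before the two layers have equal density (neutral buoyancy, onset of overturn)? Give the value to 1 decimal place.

Neutral buoyancy requires Δρ = 0, i.e. −α(T_deep − T_surf′) + β(S_deep − S_surf) = 0.
T_surf′ = T_deep − (β/α)·ΔS = 17.1 − (7.7 × 10⁻⁴/2.5 × 10⁻⁴)·(+2.12) = 10.570 °C.
Cooling required: 18.3 − (10.570) = 7.730 °C.

7.7 °C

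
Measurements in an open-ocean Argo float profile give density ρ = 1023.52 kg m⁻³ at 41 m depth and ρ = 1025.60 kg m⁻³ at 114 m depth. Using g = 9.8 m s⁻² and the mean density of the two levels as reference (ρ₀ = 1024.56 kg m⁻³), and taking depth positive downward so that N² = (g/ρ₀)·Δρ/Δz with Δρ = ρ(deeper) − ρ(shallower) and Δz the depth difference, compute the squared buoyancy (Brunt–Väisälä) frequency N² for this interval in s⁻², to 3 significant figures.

Δρ = 1025.60 − 1023.52 = 2.08 kg m⁻³ over Δz = 114 − 41 = 73 m.
N² = (9.8/1024.56) × (2.08/73) = 2.7254 × 10⁻⁴ s⁻² ≈ 2.73 × 10⁻⁴ s⁻².

2.73 × 10⁻⁴ s⁻²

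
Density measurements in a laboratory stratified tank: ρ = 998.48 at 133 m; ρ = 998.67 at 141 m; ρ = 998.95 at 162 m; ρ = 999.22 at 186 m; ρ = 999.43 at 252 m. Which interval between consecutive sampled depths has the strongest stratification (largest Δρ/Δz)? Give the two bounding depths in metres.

133–141 m

Compute the density gradient over each adjacent pair:
  133–141 m: Δρ/Δz = 0.19/8 = 0.024 kg m⁻⁴
  141–162 m: Δρ/Δz = 0.28/21 = 0.013 kg m⁻⁴
  162–186 m: Δρ/Δz = 0.27/24 = 0.011 kg m⁻⁴
  186–252 m: Δρ/Δz = 0.21/66 = 3.2 × 10⁻³ kg m⁻⁴
The largest gradient is in the 133–141 m interval — the pycnocline.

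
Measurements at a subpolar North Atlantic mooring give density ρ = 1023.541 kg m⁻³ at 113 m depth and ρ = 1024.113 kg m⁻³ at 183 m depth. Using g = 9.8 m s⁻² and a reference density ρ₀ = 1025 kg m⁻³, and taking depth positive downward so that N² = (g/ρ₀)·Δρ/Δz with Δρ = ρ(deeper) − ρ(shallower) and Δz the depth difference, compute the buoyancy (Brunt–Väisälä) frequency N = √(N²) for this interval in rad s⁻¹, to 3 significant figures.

8.84 × 10⁻³ rad s⁻¹

Δρ = 1024.113 − 1023.541 = 0.572 kg m⁻³ over Δz = 183 − 113 = 70 m.
N² = (9.8/1025) × (0.572/70) = 7.8127 × 10⁻⁵ s⁻².
N = √(7.8127 × 10⁻⁵) = 8.8389 × 10⁻³ rad s⁻¹ ≈ 8.84 × 10⁻³ rad s⁻¹.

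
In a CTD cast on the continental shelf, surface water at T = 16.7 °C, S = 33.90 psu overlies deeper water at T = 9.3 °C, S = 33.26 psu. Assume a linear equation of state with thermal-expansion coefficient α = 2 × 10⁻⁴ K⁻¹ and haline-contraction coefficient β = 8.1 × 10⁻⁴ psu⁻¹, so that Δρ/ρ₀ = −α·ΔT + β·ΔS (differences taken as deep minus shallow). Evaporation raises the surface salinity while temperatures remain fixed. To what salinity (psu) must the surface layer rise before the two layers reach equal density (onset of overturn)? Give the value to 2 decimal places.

Neutral buoyancy requires −α(T_deep − T_surf) + β(S_deep − S_surf′) = 0.
S_surf′ = S_deep − (α/β)·ΔT = 33.26 − (2 × 10⁻⁴/8.1 × 10⁻⁴)·(-7.4) = 35.0872 psu.
Increase required: 35.0872 − 33.90 = 1.1872 psu.

35.09 psu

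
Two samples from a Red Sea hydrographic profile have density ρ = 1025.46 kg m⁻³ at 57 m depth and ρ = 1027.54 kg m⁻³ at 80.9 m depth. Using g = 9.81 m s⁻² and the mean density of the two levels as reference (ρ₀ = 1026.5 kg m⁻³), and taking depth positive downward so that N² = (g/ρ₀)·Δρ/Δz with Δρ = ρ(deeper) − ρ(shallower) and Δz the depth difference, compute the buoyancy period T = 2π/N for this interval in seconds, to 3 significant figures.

218 s

Δρ = 1027.54 − 1025.46 = 2.08 kg m⁻³ over Δz = 80.9 − 57 = 23.9 m.
N² = (9.81/1026.5) × (2.08/23.9) = 8.3172 × 10⁻⁴ s⁻².
N = √(8.3172 × 10⁻⁴) = 0.028840 rad s⁻¹, so T = 2π/N = 217.86 s ≈ 218 s.
Since Δρ > 0 the layer is stably stratified.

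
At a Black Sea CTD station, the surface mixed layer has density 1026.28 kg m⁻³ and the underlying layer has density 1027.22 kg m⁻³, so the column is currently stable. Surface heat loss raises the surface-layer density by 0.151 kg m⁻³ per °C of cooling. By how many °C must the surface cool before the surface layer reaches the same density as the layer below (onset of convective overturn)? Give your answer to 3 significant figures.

6.23 °C

Density deficit of the surface layer: 1027.22 − 1026.28 = 0.94 kg m⁻³.
Required change = 0.94 / 0.151 = 6.23 °C.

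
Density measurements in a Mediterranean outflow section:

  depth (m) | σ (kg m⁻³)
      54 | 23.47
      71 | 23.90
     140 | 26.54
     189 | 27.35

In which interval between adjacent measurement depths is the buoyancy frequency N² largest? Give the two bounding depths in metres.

71–140 m

Compute the density gradient over each adjacent pair:
  54–71 m: Δρ/Δz = 0.43/17 = 0.025 kg m⁻⁴
  71–140 m: Δρ/Δz = 2.64/69 = 0.038 kg m⁻⁴
  140–189 m: Δρ/Δz = 0.81/49 = 0.017 kg m⁻⁴
The largest gradient is in the 71–140 m interval — the pycnocline.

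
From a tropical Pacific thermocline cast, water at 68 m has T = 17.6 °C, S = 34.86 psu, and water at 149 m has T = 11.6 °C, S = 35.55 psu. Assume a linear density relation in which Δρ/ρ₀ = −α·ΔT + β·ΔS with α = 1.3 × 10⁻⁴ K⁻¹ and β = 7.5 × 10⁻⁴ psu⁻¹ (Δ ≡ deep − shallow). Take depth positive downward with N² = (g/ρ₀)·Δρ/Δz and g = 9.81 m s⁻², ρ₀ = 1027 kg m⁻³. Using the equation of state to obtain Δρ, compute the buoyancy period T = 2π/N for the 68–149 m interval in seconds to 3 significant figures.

ΔT = -6.0 K, ΔS = +0.69 psu (deep − shallow).
Δρ/ρ₀ = −αΔT + βΔS = 7.80 × 10⁻⁴ + 5.175 × 10⁻⁴ = 1.2975 × 10⁻³, so Δρ ≈ 1.333 kg m⁻³.
N² = (g/ρ₀)·Δρ/Δz = g·(Δρ/ρ₀)/Δz = 9.81 × 1.2975 × 10⁻³ / 81 = 1.5714 × 10⁻⁴ s⁻².
N = √(1.5714 × 10⁻⁴) = 0.012536 rad s⁻¹ → T = 2π/N = 501.21 s ≈ 501 s.

501 s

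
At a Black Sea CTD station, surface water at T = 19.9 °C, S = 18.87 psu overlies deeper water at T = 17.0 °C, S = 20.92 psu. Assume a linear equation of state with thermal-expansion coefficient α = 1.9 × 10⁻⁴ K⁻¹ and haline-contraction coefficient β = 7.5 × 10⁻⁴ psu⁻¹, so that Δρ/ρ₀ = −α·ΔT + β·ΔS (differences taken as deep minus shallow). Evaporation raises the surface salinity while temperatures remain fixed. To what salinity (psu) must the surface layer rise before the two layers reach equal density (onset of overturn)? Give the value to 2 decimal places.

Neutral buoyancy requires −α(T_deep − T_surf) + β(S_deep − S_surf′) = 0.
S_surf′ = S_deep − (α/β)·ΔT = 20.92 − (1.9 × 10⁻⁴/7.5 × 10⁻⁴)·(-2.9) = 21.6547 psu.
Increase required: 21.6547 − 18.87 = 2.7847 psu.

21.65 psu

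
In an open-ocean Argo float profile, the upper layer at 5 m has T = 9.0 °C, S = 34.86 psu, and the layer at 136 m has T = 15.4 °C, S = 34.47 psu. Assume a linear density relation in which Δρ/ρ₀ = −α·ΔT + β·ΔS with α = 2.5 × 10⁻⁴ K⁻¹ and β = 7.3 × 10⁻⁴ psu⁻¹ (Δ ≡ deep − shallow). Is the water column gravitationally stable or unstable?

ΔT = 15.4 − 9.0 = +6.4 K and ΔS = 34.47 − 34.86 = -0.39 psu (deep − shallow).
−αΔT = -1.60 × 10⁻³; βΔS = -2.847 × 10⁻⁴; sum Δρ/ρ₀ = -1.8847 × 10⁻³.
Δρ/ρ₀ < 0, so Δρ < 0: deeper water is lighter → statically unstable; the column would overturn.

unstable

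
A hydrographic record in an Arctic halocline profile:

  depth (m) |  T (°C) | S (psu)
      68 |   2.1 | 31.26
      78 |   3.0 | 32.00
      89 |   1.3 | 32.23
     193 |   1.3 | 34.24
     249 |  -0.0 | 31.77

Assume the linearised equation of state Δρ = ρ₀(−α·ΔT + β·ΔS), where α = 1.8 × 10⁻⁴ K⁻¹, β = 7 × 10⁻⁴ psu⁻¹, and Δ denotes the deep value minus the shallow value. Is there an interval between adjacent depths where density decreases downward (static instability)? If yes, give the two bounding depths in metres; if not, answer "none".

193–249 m

Evaluate Δρ/ρ₀ = −αΔT + βΔS across each adjacent pair:
  68–78 m: −αΔT+βΔS = −(1.8 × 10⁻⁴)(+0.9)+(7 × 10⁻⁴)(+0.74) = 3.6 × 10⁻⁴ → stable
  78–89 m: −αΔT+βΔS = −(1.8 × 10⁻⁴)(-1.7)+(7 × 10⁻⁴)(+0.23) = 4.7 × 10⁻⁴ → stable
  89–193 m: −αΔT+βΔS = −(1.8 × 10⁻⁴)(+0.0)+(7 × 10⁻⁴)(+2.01) = 1.4 × 10⁻³ → stable
  193–249 m: −αΔT+βΔS = −(1.8 × 10⁻⁴)(-1.3)+(7 × 10⁻⁴)(-2.47) = -1.5 × 10⁻³ → UNSTABLE
The 193–249 m interval has Δρ < 0: lighter water underlies denser water.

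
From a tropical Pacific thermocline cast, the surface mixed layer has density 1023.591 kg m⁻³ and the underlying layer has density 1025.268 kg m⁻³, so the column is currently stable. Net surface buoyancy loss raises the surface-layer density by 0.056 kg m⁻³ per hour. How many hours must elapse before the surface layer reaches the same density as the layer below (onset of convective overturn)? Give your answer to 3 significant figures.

29.9 hours

Density deficit of the surface layer: 1025.268 − 1023.591 = 1.677 kg m⁻³.
Required change = 1.677 / 0.056 = 29.9 hours.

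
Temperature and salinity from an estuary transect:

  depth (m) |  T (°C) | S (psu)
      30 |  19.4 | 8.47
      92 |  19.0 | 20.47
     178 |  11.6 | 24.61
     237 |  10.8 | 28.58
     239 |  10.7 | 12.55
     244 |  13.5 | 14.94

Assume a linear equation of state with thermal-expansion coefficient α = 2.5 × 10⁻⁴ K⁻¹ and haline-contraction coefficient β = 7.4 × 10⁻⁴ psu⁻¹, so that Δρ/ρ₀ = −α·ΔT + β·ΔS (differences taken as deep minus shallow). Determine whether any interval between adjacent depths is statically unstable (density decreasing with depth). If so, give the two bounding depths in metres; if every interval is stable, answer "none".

237–239 m

Evaluate Δρ/ρ₀ = −αΔT + βΔS across each adjacent pair:
  30–92 m: −αΔT+βΔS = −(2.5 × 10⁻⁴)(-0.4)+(7.4 × 10⁻⁴)(+12.00) = 9.0 × 10⁻³ → stable
  92–178 m: −αΔT+βΔS = −(2.5 × 10⁻⁴)(-7.4)+(7.4 × 10⁻⁴)(+4.14) = 4.9 × 10⁻³ → stable
  178–237 m: −αΔT+βΔS = −(2.5 × 10⁻⁴)(-0.8)+(7.4 × 10⁻⁴)(+3.97) = 3.1 × 10⁻³ → stable
  237–239 m: −αΔT+βΔS = −(2.5 × 10⁻⁴)(-0.1)+(7.4 × 10⁻⁴)(-16.03) = -0.012 → UNSTABLE
  239–244 m: −αΔT+βΔS = −(2.5 × 10⁻⁴)(+2.8)+(7.4 × 10⁻⁴)(+2.39) = 1.1 × 10⁻³ → stable
The 237–239 m interval has Δρ < 0: lighter water underlies denser water.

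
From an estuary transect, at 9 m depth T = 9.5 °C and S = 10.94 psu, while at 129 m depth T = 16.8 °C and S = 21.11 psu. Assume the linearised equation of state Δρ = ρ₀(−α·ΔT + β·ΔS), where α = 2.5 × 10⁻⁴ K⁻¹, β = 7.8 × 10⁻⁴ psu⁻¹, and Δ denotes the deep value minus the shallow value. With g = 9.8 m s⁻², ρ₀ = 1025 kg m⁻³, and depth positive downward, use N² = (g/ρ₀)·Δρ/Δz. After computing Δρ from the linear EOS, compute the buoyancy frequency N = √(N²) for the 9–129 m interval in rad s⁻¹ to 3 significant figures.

ΔT = +7.3 K, ΔS = +10.17 psu (deep − shallow).
Δρ/ρ₀ = −αΔT + βΔS = -1.825 × 10⁻³ + 7.9326 × 10⁻³ = 6.1076 × 10⁻³, so Δρ ≈ 6.260 kg m⁻³.
N² = (g/ρ₀)·Δρ/Δz = g·(Δρ/ρ₀)/Δz = 9.8 × 6.1076 × 10⁻³ / 120 = 4.9879 × 10⁻⁴ s⁻².
N = √(4.9879 × 10⁻⁴) = 0.022334 rad s⁻¹ ≈ 0.0223 rad s⁻¹.

0.0223 rad s⁻¹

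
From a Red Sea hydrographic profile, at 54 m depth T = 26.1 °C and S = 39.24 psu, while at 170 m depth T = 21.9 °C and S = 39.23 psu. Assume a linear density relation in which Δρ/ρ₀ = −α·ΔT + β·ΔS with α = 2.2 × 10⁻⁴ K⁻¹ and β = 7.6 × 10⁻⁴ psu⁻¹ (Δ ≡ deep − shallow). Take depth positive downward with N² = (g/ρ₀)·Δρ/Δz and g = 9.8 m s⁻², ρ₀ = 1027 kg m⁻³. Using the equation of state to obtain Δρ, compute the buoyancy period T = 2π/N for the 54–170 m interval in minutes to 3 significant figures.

ΔT = -4.2 K, ΔS = -0.01 psu (deep − shallow).
Δρ/ρ₀ = −αΔT + βΔS = 9.24 × 10⁻⁴ − 7.60 × 10⁻⁶ = 9.164 × 10⁻⁴, so Δρ ≈ 0.9411 kg m⁻³.
N² = (g/ρ₀)·Δρ/Δz = g·(Δρ/ρ₀)/Δz = 9.8 × 9.164 × 10⁻⁴ / 116 = 7.7420 × 10⁻⁵ s⁻².
N = √(7.7420 × 10⁻⁵) = 8.7989 × 10⁻³ rad s⁻¹ → T = 2π/N = 714.09 s = 11.902 min ≈ 11.9 min.

11.9 min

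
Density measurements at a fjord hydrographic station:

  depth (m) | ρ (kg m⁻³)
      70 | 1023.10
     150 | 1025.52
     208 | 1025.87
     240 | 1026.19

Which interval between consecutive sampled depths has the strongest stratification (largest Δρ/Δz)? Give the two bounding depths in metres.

70–150 m

Compute the density gradient over each adjacent pair:
  70–150 m: Δρ/Δz = 2.42/80 = 0.030 kg m⁻⁴
  150–208 m: Δρ/Δz = 0.35/58 = 6.0 × 10⁻³ kg m⁻⁴
  208–240 m: Δρ/Δz = 0.32/32 = 0.010 kg m⁻⁴
The largest gradient is in the 70–150 m interval — the pycnocline.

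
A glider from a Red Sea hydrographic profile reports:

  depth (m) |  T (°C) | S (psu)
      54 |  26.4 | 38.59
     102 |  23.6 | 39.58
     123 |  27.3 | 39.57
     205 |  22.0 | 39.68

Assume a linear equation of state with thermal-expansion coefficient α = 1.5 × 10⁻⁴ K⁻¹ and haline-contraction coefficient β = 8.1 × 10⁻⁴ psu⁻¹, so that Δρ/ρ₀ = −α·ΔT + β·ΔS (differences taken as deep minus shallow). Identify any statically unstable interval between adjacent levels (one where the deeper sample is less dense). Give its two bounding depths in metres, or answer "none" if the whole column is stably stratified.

102–123 m

Evaluate Δρ/ρ₀ = −αΔT + βΔS across each adjacent pair:
  54–102 m: −αΔT+βΔS = −(1.5 × 10⁻⁴)(-2.8)+(8.1 × 10⁻⁴)(+0.99) = 1.2 × 10⁻³ → stable
  102–123 m: −αΔT+βΔS = −(1.5 × 10⁻⁴)(+3.7)+(8.1 × 10⁻⁴)(-0.01) = -5.6 × 10⁻⁴ → UNSTABLE
  123–205 m: −αΔT+βΔS = −(1.5 × 10⁻⁴)(-5.3)+(8.1 × 10⁻⁴)(+0.11) = 8.8 × 10⁻⁴ → stable
The 102–123 m interval has Δρ < 0: lighter water underlies denser water.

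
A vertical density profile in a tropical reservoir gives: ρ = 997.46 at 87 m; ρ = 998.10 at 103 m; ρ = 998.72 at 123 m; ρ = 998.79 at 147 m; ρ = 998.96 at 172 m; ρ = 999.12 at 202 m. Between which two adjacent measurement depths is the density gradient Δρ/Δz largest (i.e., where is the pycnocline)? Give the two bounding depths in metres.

87–103 m

Compute the density gradient over each adjacent pair:
  87–103 m: Δρ/Δz = 0.64/16 = 0.040 kg m⁻⁴
  103–123 m: Δρ/Δz = 0.62/20 = 0.031 kg m⁻⁴
  123–147 m: Δρ/Δz = 0.07/24 = 2.9 × 10⁻³ kg m⁻⁴
  147–172 m: Δρ/Δz = 0.17/25 = 6.8 × 10⁻³ kg m⁻⁴
  172–202 m: Δρ/Δz = 0.16/30 = 5.3 × 10⁻³ kg m⁻⁴
The largest gradient is in the 87–103 m interval — the pycnocline.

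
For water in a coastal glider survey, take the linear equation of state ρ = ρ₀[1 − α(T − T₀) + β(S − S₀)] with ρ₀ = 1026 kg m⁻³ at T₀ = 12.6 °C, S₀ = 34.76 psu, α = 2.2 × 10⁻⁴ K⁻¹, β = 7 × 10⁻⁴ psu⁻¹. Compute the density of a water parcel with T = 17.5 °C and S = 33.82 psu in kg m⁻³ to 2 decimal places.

1024.22 kg m⁻³

T − T₀ = +4.9 K, S − S₀ = -0.94 psu.
Bracket = 1 − α·(+4.9) + β·(-0.94) = 1 + (-1.736 × 10⁻³) = 0.9982640.
ρ = 1026 × 0.9982640 = 1024.22 kg m⁻³.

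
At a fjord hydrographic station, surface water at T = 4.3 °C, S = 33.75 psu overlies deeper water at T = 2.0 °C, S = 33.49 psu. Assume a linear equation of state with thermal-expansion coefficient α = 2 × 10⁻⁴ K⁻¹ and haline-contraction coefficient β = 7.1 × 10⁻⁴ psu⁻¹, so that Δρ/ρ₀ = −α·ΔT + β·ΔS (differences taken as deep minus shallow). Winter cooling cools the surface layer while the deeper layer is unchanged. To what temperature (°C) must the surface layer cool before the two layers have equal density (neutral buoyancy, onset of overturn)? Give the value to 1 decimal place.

Neutral buoyancy requires Δρ = 0, i.e. −α(T_deep − T_surf′) + β(S_deep − S_surf) = 0.
T_surf′ = T_deep − (β/α)·ΔS = 2.0 − (7.1 × 10⁻⁴/2 × 10⁻⁴)·(-0.26) = 2.923 °C.
Cooling required: 4.3 − (2.923) = 1.377 °C.

2.9 °C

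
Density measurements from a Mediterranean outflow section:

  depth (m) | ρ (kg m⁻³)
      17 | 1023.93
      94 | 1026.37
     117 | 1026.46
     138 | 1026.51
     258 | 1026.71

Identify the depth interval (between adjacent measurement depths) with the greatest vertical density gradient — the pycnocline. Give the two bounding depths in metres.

17–94 m

Compute the density gradient over each adjacent pair:
  17–94 m: Δρ/Δz = 2.44/77 = 0.032 kg m⁻⁴
  94–117 m: Δρ/Δz = 0.09/23 = 3.9 × 10⁻³ kg m⁻⁴
  117–138 m: Δρ/Δz = 0.05/21 = 2.4 × 10⁻³ kg m⁻⁴
  138–258 m: Δρ/Δz = 0.20/120 = 1.7 × 10⁻³ kg m⁻⁴
The largest gradient is in the 17–94 m interval — the pycnocline.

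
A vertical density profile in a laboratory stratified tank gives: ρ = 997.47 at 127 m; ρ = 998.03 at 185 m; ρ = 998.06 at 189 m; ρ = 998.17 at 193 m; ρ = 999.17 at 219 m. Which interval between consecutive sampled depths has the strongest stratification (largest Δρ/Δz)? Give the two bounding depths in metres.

193–219 m

Compute the density gradient over each adjacent pair:
  127–185 m: Δρ/Δz = 0.56/58 = 9.7 × 10⁻³ kg m⁻⁴
  185–189 m: Δρ/Δz = 0.03/4 = 7.5 × 10⁻³ kg m⁻⁴
  189–193 m: Δρ/Δz = 0.11/4 = 0.028 kg m⁻⁴
  193–219 m: Δρ/Δz = 1.00/26 = 0.038 kg m⁻⁴
The largest gradient is in the 193–219 m interval — the pycnocline.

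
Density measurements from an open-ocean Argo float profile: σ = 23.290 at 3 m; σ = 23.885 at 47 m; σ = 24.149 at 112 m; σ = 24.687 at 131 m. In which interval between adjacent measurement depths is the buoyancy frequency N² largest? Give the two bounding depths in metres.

Compute the density gradient over each adjacent pair:
  3–47 m: Δρ/Δz = 0.595/44 = 0.014 kg m⁻⁴
  47–112 m: Δρ/Δz = 0.264/65 = 4.1 × 10⁻³ kg m⁻⁴
  112–131 m: Δρ/Δz = 0.538/19 = 0.028 kg m⁻⁴
The largest gradient is in the 112–131 m interval — the pycnocline.

112–131 m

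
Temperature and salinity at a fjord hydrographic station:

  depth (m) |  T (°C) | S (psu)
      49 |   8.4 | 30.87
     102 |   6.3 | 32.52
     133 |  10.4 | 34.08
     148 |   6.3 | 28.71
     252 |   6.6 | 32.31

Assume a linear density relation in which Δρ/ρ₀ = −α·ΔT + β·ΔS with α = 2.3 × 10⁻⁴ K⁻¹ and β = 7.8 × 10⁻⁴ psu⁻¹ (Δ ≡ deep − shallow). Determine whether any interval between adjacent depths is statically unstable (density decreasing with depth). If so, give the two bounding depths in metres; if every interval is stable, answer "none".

133–148 m

Evaluate Δρ/ρ₀ = −αΔT + βΔS across each adjacent pair:
  49–102 m: −αΔT+βΔS = −(2.3 × 10⁻⁴)(-2.1)+(7.8 × 10⁻⁴)(+1.65) = 1.8 × 10⁻³ → stable
  102–133 m: −αΔT+βΔS = −(2.3 × 10⁻⁴)(+4.1)+(7.8 × 10⁻⁴)(+1.56) = 2.7 × 10⁻⁴ → stable
  133–148 m: −αΔT+βΔS = −(2.3 × 10⁻⁴)(-4.1)+(7.8 × 10⁻⁴)(-5.37) = -3.2 × 10⁻³ → UNSTABLE
  148–252 m: −αΔT+βΔS = −(2.3 × 10⁻⁴)(+0.3)+(7.8 × 10⁻⁴)(+3.60) = 2.7 × 10⁻³ → stable
The 133–148 m interval has Δρ < 0: lighter water underlies denser water.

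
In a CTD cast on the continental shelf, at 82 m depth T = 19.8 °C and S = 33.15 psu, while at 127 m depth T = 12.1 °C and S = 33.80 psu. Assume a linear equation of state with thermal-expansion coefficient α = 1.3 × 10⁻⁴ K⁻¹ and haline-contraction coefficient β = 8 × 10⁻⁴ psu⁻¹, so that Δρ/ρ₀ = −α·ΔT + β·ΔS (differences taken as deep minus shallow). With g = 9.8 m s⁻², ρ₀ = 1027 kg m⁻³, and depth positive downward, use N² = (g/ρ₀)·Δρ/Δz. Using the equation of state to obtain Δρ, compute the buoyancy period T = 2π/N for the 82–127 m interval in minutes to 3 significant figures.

ΔT = -7.7 K, ΔS = +0.65 psu (deep − shallow).
Δρ/ρ₀ = −αΔT + βΔS = 1.001 × 10⁻³ + 5.20 × 10⁻⁴ = 1.521 × 10⁻³, so Δρ ≈ 1.562 kg m⁻³.
N² = (g/ρ₀)·Δρ/Δz = g·(Δρ/ρ₀)/Δz = 9.8 × 1.521 × 10⁻³ / 45 = 3.3124 × 10⁻⁴ s⁻².
N = √(3.3124 × 10⁻⁴) = 0.018200 rad s⁻¹ → T = 2π/N = 345.23 s = 5.7538 min ≈ 5.75 min.

5.75 min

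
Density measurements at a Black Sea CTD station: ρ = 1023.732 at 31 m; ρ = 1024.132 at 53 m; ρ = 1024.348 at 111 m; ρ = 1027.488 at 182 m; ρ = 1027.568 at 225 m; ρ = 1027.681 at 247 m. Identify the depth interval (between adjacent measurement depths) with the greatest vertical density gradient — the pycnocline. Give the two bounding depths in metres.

Compute the density gradient over each adjacent pair:
  31–53 m: Δρ/Δz = 0.400/22 = 0.018 kg m⁻⁴
  53–111 m: Δρ/Δz = 0.216/58 = 3.7 × 10⁻³ kg m⁻⁴
  111–182 m: Δρ/Δz = 3.140/71 = 0.044 kg m⁻⁴
  182–225 m: Δρ/Δz = 0.080/43 = 1.9 × 10⁻³ kg m⁻⁴
  225–247 m: Δρ/Δz = 0.113/22 = 5.1 × 10⁻³ kg m⁻⁴
The largest gradient is in the 111–182 m interval — the pycnocline.

111–182 m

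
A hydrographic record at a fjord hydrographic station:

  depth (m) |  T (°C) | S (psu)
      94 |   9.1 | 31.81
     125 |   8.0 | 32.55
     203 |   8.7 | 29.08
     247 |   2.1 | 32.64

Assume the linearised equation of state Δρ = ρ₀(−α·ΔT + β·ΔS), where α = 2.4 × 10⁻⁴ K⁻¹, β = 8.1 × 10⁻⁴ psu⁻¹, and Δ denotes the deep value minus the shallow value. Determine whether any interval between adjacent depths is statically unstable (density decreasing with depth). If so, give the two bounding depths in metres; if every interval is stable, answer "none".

125–203 m

Evaluate Δρ/ρ₀ = −αΔT + βΔS across each adjacent pair:
  94–125 m: −αΔT+βΔS = −(2.4 × 10⁻⁴)(-1.1)+(8.1 × 10⁻⁴)(+0.74) = 8.6 × 10⁻⁴ → stable
  125–203 m: −αΔT+βΔS = −(2.4 × 10⁻⁴)(+0.7)+(8.1 × 10⁻⁴)(-3.47) = -3.0 × 10⁻³ → UNSTABLE
  203–247 m: −αΔT+βΔS = −(2.4 × 10⁻⁴)(-6.6)+(8.1 × 10⁻⁴)(+3.56) = 4.5 × 10⁻³ → stable
The 125–203 m interval has Δρ < 0: lighter water underlies denser water.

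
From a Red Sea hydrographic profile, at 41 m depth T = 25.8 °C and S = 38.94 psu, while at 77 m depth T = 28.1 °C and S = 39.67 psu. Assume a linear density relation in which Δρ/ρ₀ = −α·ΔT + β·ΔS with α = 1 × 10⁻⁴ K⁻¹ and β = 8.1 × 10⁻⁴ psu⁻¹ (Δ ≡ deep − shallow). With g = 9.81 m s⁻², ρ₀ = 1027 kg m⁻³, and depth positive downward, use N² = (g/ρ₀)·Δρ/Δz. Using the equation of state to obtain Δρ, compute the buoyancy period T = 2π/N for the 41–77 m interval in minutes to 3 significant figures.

ΔT = +2.3 K, ΔS = +0.73 psu (deep − shallow).
Δρ/ρ₀ = −αΔT + βΔS = -2.30 × 10⁻⁴ + 5.913 × 10⁻⁴ = 3.613 × 10⁻⁴, so Δρ ≈ 0.3711 kg m⁻³.
N² = (g/ρ₀)·Δρ/Δz = g·(Δρ/ρ₀)/Δz = 9.81 × 3.613 × 10⁻⁴ / 36 = 9.8454 × 10⁻⁵ s⁻².
N = √(9.8454 × 10⁻⁵) = 9.9224 × 10⁻³ rad s⁻¹ → T = 2π/N = 633.23 s = 10.554 min ≈ 10.6 min.

10.6 min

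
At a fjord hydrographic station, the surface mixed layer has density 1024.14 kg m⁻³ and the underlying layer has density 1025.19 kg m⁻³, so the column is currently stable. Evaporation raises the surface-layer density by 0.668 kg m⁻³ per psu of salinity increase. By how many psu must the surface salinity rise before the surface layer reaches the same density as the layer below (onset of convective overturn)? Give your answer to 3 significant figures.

1.57 psu

Density deficit of the surface layer: 1025.19 − 1024.14 = 1.05 kg m⁻³.
Required change = 1.05 / 0.668 = 1.57 psu.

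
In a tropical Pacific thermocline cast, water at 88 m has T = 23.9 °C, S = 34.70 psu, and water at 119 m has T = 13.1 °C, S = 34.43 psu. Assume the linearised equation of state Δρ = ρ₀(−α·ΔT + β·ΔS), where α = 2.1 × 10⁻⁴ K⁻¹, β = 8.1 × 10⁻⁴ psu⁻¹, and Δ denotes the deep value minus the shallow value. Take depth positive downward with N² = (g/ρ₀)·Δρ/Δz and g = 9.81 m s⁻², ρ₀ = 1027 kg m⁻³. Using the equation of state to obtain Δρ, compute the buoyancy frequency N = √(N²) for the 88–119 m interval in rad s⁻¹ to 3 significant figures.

0.0255 rad s⁻¹

ΔT = -10.8 K, ΔS = -0.27 psu (deep − shallow).
Δρ/ρ₀ = −αΔT + βΔS = 2.268 × 10⁻³ − 2.187 × 10⁻⁴ = 2.0493 × 10⁻³, so Δρ ≈ 2.105 kg m⁻³.
N² = (g/ρ₀)·Δρ/Δz = g·(Δρ/ρ₀)/Δz = 9.81 × 2.0493 × 10⁻³ / 31 = 6.4850 × 10⁻⁴ s⁻².
N = √(6.4850 × 10⁻⁴) = 0.025466 rad s⁻¹ ≈ 0.0255 rad s⁻¹.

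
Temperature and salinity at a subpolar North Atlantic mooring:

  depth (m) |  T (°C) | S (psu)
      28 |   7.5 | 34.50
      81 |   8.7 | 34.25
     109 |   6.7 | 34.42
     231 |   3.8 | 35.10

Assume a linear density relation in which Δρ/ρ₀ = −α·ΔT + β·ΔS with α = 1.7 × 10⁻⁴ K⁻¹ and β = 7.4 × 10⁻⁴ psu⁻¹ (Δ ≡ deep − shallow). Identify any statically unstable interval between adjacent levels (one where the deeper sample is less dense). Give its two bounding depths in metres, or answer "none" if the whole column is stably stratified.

28–81 m

Evaluate Δρ/ρ₀ = −αΔT + βΔS across each adjacent pair:
  28–81 m: −αΔT+βΔS = −(1.7 × 10⁻⁴)(+1.2)+(7.4 × 10⁻⁴)(-0.25) = -3.9 × 10⁻⁴ → UNSTABLE
  81–109 m: −αΔT+βΔS = −(1.7 × 10⁻⁴)(-2.0)+(7.4 × 10⁻⁴)(+0.17) = 4.7 × 10⁻⁴ → stable
  109–231 m: −αΔT+βΔS = −(1.7 × 10⁻⁴)(-2.9)+(7.4 × 10⁻⁴)(+0.68) = 1.0 × 10⁻³ → stable
The 28–81 m interval has Δρ < 0: lighter water underlies denser water.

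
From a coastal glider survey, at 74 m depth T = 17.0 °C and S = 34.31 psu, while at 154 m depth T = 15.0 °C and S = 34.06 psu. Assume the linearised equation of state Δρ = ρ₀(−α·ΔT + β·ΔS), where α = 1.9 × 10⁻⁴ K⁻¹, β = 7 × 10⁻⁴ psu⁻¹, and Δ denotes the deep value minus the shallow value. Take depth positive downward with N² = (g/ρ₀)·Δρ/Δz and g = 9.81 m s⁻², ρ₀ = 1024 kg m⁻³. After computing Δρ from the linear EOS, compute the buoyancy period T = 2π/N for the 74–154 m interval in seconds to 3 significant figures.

ΔT = -2.0 K, ΔS = -0.25 psu (deep − shallow).
Δρ/ρ₀ = −αΔT + βΔS = 3.80 × 10⁻⁴ − 1.75 × 10⁻⁴ = 2.05 × 10⁻⁴, so Δρ ≈ 0.2099 kg m⁻³.
N² = (g/ρ₀)·Δρ/Δz = g·(Δρ/ρ₀)/Δz = 9.81 × 2.05 × 10⁻⁴ / 80 = 2.5138 × 10⁻⁵ s⁻².
N = √(2.5138 × 10⁻⁵) = 5.0138 × 10⁻³ rad s⁻¹ → T = 2π/N = 1.2532 × 10³ s ≈ 1.25 × 10³ s.

1.25 × 10³ s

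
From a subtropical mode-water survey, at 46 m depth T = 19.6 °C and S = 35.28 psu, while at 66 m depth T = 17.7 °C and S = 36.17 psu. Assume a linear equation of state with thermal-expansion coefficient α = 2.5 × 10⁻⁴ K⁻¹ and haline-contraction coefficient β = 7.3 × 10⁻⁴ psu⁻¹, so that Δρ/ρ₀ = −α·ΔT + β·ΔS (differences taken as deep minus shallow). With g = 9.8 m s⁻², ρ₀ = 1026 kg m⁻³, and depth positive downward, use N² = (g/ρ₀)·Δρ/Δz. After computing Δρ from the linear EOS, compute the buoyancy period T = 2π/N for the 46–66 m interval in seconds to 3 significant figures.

268 s

ΔT = -1.9 K, ΔS = +0.89 psu (deep − shallow).
Δρ/ρ₀ = −αΔT + βΔS = 4.75 × 10⁻⁴ + 6.497 × 10⁻⁴ = 1.1247 × 10⁻³, so Δρ ≈ 1.154 kg m⁻³.
N² = (g/ρ₀)·Δρ/Δz = g·(Δρ/ρ₀)/Δz = 9.8 × 1.1247 × 10⁻³ / 20 = 5.5110 × 10⁻⁴ s⁻².
N = √(5.5110 × 10⁻⁴) = 0.023476 rad s⁻¹ → T = 2π/N = 267.64 s ≈ 268 s.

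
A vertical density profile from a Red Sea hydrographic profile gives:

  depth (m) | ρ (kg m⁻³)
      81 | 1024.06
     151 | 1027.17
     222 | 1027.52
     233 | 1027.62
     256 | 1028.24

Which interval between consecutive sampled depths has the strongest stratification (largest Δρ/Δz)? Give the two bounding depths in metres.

Compute the density gradient over each adjacent pair:
  81–151 m: Δρ/Δz = 3.11/70 = 0.044 kg m⁻⁴
  151–222 m: Δρ/Δz = 0.35/71 = 4.9 × 10⁻³ kg m⁻⁴
  222–233 m: Δρ/Δz = 0.10/11 = 9.1 × 10⁻³ kg m⁻⁴
  233–256 m: Δρ/Δz = 0.62/23 = 0.027 kg m⁻⁴
The largest gradient is in the 81–151 m interval — the pycnocline.

81–151 m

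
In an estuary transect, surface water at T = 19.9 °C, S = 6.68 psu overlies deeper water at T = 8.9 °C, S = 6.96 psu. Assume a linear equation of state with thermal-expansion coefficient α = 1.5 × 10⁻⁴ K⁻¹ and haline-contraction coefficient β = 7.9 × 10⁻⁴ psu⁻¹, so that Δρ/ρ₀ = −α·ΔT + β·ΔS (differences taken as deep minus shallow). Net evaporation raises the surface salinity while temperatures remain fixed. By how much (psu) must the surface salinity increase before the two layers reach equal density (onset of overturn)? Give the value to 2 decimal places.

Neutral buoyancy requires −α(T_deep − T_surf) + β(S_deep − S_surf′) = 0.
S_surf′ = S_deep − (α/β)·ΔT = 6.96 − (1.5 × 10⁻⁴/7.9 × 10⁻⁴)·(-11.0) = 9.0486 psu.
Increase required: 9.0486 − 6.68 = 2.3686 psu.

2.37 psu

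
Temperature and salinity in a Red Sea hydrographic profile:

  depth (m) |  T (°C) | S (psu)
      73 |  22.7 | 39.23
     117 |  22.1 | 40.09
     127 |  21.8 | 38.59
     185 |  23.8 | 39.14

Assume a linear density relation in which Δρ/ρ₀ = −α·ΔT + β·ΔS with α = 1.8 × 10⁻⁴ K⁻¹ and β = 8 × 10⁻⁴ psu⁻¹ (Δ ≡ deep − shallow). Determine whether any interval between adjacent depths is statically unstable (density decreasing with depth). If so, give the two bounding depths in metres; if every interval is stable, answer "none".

117–127 m

Evaluate Δρ/ρ₀ = −αΔT + βΔS across each adjacent pair:
  73–117 m: −αΔT+βΔS = −(1.8 × 10⁻⁴)(-0.6)+(8 × 10⁻⁴)(+0.86) = 8.0 × 10⁻⁴ → stable
  117–127 m: −αΔT+βΔS = −(1.8 × 10⁻⁴)(-0.3)+(8 × 10⁻⁴)(-1.50) = -1.1 × 10⁻³ → UNSTABLE
  127–185 m: −αΔT+βΔS = −(1.8 × 10⁻⁴)(+2.0)+(8 × 10⁻⁴)(+0.55) = 8.0 × 10⁻⁵ → stable
The 117–127 m interval has Δρ < 0: lighter water underlies denser water.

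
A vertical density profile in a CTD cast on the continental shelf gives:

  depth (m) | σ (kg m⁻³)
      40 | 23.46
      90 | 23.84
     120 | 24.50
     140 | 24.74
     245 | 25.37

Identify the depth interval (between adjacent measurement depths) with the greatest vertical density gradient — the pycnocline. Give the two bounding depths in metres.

Compute the density gradient over each adjacent pair:
  40–90 m: Δρ/Δz = 0.38/50 = 7.6 × 10⁻³ kg m⁻⁴
  90–120 m: Δρ/Δz = 0.66/30 = 0.022 kg m⁻⁴
  120–140 m: Δρ/Δz = 0.24/20 = 0.012 kg m⁻⁴
  140–245 m: Δρ/Δz = 0.63/105 = 6.0 × 10⁻³ kg m⁻⁴
The largest gradient is in the 90–120 m interval — the pycnocline.

90–120 m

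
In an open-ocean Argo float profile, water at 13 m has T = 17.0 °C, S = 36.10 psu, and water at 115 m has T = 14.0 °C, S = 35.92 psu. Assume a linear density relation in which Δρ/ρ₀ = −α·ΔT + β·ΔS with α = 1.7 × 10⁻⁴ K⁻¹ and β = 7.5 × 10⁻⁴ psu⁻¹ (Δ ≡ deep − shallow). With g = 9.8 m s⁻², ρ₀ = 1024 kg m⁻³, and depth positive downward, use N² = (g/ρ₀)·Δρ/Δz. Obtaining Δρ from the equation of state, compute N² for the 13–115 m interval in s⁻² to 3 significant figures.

3.60 × 10⁻⁵ s⁻²

ΔT = -3.0 K, ΔS = -0.18 psu (deep − shallow).
Δρ/ρ₀ = −αΔT + βΔS = 5.10 × 10⁻⁴ − 1.35 × 10⁻⁴ = 3.75 × 10⁻⁴, so Δρ ≈ 0.3840 kg m⁻³.
N² = (g/ρ₀)·Δρ/Δz = g·(Δρ/ρ₀)/Δz = 9.8 × 3.75 × 10⁻⁴ / 102 = 3.6029 × 10⁻⁵ s⁻² ≈ 3.60 × 10⁻⁵ s⁻².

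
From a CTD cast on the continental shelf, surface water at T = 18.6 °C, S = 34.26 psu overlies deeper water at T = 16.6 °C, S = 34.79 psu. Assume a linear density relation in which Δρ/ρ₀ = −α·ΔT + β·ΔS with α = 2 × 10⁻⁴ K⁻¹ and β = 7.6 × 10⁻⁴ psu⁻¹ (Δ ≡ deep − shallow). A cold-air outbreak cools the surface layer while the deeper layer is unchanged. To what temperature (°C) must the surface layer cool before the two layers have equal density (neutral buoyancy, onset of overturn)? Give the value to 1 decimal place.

14.6 °C

Neutral buoyancy requires Δρ = 0, i.e. −α(T_deep − T_surf′) + β(S_deep − S_surf) = 0.
T_surf′ = T_deep − (β/α)·ΔS = 16.6 − (7.6 × 10⁻⁴/2 × 10⁻⁴)·(+0.53) = 14.586 °C.
Cooling required: 18.6 − (14.586) = 4.014 °C.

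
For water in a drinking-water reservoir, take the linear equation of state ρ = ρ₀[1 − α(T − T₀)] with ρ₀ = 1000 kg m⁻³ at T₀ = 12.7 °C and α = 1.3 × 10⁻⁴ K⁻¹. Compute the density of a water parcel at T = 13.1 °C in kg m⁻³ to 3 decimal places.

999.948 kg m⁻³

T − T₀ = +0.4 K.
Bracket = 1 − α·(+0.4) = 1 + (-5.20 × 10⁻⁵) = 0.9999480.
ρ = 1000 × 0.9999480 = 999.948 kg m⁻³.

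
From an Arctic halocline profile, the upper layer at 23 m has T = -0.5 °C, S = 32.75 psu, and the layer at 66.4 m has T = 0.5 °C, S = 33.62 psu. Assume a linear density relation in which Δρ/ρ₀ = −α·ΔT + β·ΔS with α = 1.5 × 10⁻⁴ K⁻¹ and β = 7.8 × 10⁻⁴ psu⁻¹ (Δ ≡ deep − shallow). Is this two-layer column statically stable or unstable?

ΔT = 0.5 − -0.5 = +1.0 K and ΔS = 33.62 − 32.75 = +0.87 psu (deep − shallow).
−αΔT = -1.50 × 10⁻⁴; βΔS = 6.786 × 10⁻⁴; sum Δρ/ρ₀ = 5.286 × 10⁻⁴.
Δρ/ρ₀ > 0, so Δρ > 0: deeper water is denser → statically stable.

stable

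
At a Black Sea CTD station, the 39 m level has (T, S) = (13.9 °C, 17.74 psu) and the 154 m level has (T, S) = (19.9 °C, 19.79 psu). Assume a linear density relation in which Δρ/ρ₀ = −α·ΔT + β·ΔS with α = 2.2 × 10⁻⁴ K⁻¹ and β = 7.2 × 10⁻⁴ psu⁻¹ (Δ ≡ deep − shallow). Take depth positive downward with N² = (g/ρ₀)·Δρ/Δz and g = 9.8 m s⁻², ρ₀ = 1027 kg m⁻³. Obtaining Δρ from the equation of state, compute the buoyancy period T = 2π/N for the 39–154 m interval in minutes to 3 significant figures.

28.7 min

ΔT = +6.0 K, ΔS = +2.05 psu (deep − shallow).
Δρ/ρ₀ = −αΔT + βΔS = -1.32 × 10⁻³ + 1.476 × 10⁻³ = 1.56 × 10⁻⁴, so Δρ ≈ 0.1602 kg m⁻³.
N² = (g/ρ₀)·Δρ/Δz = g·(Δρ/ρ₀)/Δz = 9.8 × 1.56 × 10⁻⁴ / 115 = 1.3294 × 10⁻⁵ s⁻².
N = √(1.3294 × 10⁻⁵) = 3.6461 × 10⁻³ rad s⁻¹ → T = 2π/N = 1.7233 × 10³ s = 28.722 min ≈ 28.7 min.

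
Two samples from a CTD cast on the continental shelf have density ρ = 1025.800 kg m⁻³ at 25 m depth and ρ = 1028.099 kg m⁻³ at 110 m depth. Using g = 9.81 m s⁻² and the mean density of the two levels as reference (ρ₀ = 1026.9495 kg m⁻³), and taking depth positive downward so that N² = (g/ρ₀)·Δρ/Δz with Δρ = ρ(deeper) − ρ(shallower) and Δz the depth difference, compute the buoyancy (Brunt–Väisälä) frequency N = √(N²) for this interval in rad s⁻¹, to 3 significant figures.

Δρ = 1028.099 − 1025.800 = 2.299 kg m⁻³ over Δz = 110 − 25 = 85 m.
N² = (9.81/1026.9495) × (2.299/85) = 2.5837 × 10⁻⁴ s⁻².
N = √(2.5837 × 10⁻⁴) = 0.016074 rad s⁻¹ ≈ 0.0161 rad s⁻¹.

0.0161 rad s⁻¹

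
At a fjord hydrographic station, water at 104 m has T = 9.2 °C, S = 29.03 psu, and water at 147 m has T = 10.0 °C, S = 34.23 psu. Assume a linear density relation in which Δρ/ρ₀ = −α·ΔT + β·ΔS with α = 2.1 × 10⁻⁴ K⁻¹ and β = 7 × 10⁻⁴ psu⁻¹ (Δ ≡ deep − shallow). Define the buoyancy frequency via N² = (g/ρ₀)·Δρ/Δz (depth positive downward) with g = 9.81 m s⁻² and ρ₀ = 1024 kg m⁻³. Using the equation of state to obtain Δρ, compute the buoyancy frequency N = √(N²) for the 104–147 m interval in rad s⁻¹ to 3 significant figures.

0.0281 rad s⁻¹

ΔT = +0.8 K, ΔS = +5.20 psu (deep − shallow).
Δρ/ρ₀ = −αΔT + βΔS = -1.68 × 10⁻⁴ + 3.64 × 10⁻³ = 3.472 × 10⁻³, so Δρ ≈ 3.555 kg m⁻³.
N² = (g/ρ₀)·Δρ/Δz = g·(Δρ/ρ₀)/Δz = 9.81 × 3.472 × 10⁻³ / 43 = 7.9210 × 10⁻⁴ s⁻².
N = √(7.9210 × 10⁻⁴) = 0.028144 rad s⁻¹ ≈ 0.0281 rad s⁻¹.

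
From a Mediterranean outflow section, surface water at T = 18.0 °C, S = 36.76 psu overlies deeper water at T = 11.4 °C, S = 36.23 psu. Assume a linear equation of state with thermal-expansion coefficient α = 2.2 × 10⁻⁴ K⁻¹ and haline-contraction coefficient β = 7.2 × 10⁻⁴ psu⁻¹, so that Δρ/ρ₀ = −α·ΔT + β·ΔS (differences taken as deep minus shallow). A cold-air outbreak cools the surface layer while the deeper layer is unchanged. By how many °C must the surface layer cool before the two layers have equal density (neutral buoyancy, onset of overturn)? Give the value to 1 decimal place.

Neutral buoyancy requires Δρ = 0, i.e. −α(T_deep − T_surf′) + β(S_deep − S_surf) = 0.
T_surf′ = T_deep − (β/α)·ΔS = 11.4 − (7.2 × 10⁻⁴/2.2 × 10⁻⁴)·(-0.53) = 13.135 °C.
Cooling required: 18.0 − (13.135) = 4.865 °C.

4.9 °C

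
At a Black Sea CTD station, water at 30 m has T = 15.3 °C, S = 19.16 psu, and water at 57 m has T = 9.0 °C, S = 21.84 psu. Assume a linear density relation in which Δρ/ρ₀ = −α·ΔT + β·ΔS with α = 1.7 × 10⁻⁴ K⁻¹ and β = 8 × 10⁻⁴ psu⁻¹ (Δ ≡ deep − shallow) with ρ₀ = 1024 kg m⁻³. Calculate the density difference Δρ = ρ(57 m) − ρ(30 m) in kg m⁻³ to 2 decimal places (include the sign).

ΔT = -6.3 K, ΔS = +2.68 psu (deep − shallow).
Δρ/ρ₀ = −(1.7 × 10⁻⁴)(-6.3) + (8 × 10⁻⁴)(+2.68) = 3.215 × 10⁻³.
Δρ = 1024 × (3.215 × 10⁻³) = +3.29 kg m⁻³.
Positive Δρ: denser below, stable.

+3.29 kg m⁻³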